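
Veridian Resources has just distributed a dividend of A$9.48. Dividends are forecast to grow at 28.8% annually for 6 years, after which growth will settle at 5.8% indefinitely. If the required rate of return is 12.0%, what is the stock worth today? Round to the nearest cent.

Two-stage DDM. Project D₁…D_6 at 0.288, terminal growth 0.058, discount at r = 0.12.
D_1 = 12.2102
D_2 = 15.7268
D_3 = 20.2561
D_4 = 26.0899
D_5 = 33.6037
D_6 = 43.2816
Terminal value at t=6: TV = D_7/(r−g) = 45.7920/(0.12−0.058) = 738.5799
P₀ = 12.2102/(1+0.12)^1 + 15.7268/(1+0.12)^2 + 20.2561/(1+0.12)^3 + 26.0899/(1+0.12)^4 + 33.6037/(1+0.12)^5 + 43.2816/(1+0.12)^6 + 738.5799/(1+0.12)^6 = 469.6208

A$469.62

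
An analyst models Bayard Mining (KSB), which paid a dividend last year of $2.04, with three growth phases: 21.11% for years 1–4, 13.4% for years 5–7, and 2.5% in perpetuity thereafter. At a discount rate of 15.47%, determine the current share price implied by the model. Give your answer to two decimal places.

$34.83

Three-stage DDM. Project D₁…D_7; terminal Gordon value at t=7 with g = 0.025; discount at r = 0.1547.
D_1 = 2.4706
D_2 = 2.9922
D_3 = 3.6238
D_4 = 4.3888
D_5 = 4.9769
D_6 = 5.6439
D_7 = 6.4001
TV_7 = 6.5601/(0.1547−0.025) = 50.5793
P₀ = Σ Dₜ/(1+r)ᵗ + TV_7/(1+r)^7 = 34.8295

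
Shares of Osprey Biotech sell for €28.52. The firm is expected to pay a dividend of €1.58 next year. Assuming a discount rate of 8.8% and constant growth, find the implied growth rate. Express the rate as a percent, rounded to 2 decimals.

3.26%

From P₀ = D₁/(r − g), the implied growth is g = r − D₁/P₀.
g = 0.088 − 1.58/28.52 = 0.088 − 0.05540 = 0.03260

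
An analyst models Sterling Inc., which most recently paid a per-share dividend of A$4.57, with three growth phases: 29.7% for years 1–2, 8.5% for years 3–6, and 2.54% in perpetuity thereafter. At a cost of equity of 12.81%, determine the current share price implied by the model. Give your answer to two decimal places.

Three-stage DDM. Project D₁…D_6; terminal Gordon value at t=6 with g = 0.0254; discount at r = 0.1281.
D_1 = 5.9273
D_2 = 7.6877
D_3 = 8.3411
D_4 = 9.0501
D_5 = 9.8194
D_6 = 10.6541
TV_6 = 10.9247/(0.1281−0.0254) = 106.3746
P₀ = Σ Dₜ/(1+r)ᵗ + TV_6/(1+r)^6 = 84.8494

A$84.85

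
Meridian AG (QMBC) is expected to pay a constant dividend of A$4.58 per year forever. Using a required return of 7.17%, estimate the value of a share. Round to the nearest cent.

A$63.88

Zero-growth DDM (perpetuity): P₀ = D/r = 4.58 / 0.0717 = 63.8773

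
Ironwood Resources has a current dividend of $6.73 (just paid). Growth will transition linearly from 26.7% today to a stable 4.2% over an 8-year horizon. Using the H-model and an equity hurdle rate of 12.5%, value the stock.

$157.47

H-model: P₀ = D₀[(1+g_L) + H(g_S−g_L)]/(r−g_L), with H = 8/2 = 4.
P₀ = 6.73 × [(1+0.042) + 4×(0.267−0.042)] / (0.125−0.042)
   = 6.73 × 1.9420 / 0.083 = 157.4658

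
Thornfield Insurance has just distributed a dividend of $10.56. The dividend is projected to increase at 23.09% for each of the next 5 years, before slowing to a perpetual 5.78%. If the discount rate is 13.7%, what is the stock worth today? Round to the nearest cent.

$277.14

Two-stage DDM. Project D₁…D_5 at 0.2309, terminal growth 0.0578, discount at r = 0.137.
D_1 = 12.9983
D_2 = 15.9996
D_3 = 19.6939
D_4 = 24.2412
D_5 = 29.8386
Terminal value at t=5: TV = D_6/(r−g) = 31.5632/(0.137−0.0578) = 398.5255
P₀ = 12.9983/(1+0.137)^1 + 15.9996/(1+0.137)^2 + 19.6939/(1+0.137)^3 + 24.2412/(1+0.137)^4 + 29.8386/(1+0.137)^5 + 398.5255/(1+0.137)^5 = 277.1410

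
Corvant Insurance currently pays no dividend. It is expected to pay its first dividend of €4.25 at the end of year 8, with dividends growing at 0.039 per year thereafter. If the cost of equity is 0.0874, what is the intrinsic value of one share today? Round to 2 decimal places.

€48.84

Deferred-dividend DDM. At t=7 the remaining stream is a growing perpetuity with first payment D_8 = 4.25.
V_7 = D_8/(r−g) = 4.25/(0.0874−0.039) = 87.8099
P₀ = V_7/(1+r)^7 = 87.8099/(1+0.0874)^7 = 48.8448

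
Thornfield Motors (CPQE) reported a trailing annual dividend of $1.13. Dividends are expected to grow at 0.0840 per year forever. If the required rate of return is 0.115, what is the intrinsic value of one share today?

Gordon growth model: P₀ = D₁/(r − g). D₁ = 1.13 × (1 + 0.084) = 1.2249.
P₀ = 1.2249 / (0.115 − 0.084) = 1.2249 / 0.031 = 39.5135

$39.51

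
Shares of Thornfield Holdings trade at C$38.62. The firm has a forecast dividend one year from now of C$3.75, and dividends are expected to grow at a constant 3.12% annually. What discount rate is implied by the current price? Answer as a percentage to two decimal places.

12.83%

Rearranging the constant-growth DDM: r = D₁/P₀ + g.
r = 3.7500 / 38.62 + 0.0312 = 0.09710 + 0.0312 = 0.12830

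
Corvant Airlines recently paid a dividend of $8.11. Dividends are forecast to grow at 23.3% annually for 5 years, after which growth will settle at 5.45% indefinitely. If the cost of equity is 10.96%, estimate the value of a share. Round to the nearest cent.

$319.23

Two-stage DDM. Project D₁…D_5 at 0.233, terminal growth 0.0545, discount at r = 0.1096.
D_1 = 9.9996
D_2 = 12.3295
D_3 = 15.2023
D_4 = 18.7445
D_5 = 23.1119
Terminal value at t=5: TV = D_6/(r−g) = 24.3715/(0.1096−0.0545) = 442.3145
P₀ = 9.9996/(1+0.1096)^1 + 12.3295/(1+0.1096)^2 + 15.2023/(1+0.1096)^3 + 18.7445/(1+0.1096)^4 + 23.1119/(1+0.1096)^5 + 442.3145/(1+0.1096)^5 = 319.2255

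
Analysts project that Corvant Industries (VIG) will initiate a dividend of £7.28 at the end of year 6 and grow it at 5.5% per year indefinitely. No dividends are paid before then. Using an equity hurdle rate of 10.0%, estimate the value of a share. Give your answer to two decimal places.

Deferred-dividend DDM. At t=5 the remaining stream is a growing perpetuity with first payment D_6 = 7.28.
V_5 = D_6/(r−g) = 7.28/(0.1−0.055) = 161.7778
P₀ = V_5/(1+r)^5 = 161.7778/(1+0.1)^5 = 100.4513

£100.45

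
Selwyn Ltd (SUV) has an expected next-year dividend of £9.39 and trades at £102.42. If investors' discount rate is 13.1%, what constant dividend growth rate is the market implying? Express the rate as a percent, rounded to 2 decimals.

From P₀ = D₁/(r − g), the implied growth is g = r − D₁/P₀.
g = 0.131 − 9.39/102.42 = 0.131 − 0.09168 = 0.03932

3.93%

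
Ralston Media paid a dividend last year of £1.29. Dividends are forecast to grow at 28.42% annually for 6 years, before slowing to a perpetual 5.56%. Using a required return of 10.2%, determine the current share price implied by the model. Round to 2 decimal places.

£87.18

Two-stage DDM. Project D₁…D_6 at 0.2842, terminal growth 0.0556, discount at r = 0.102.
D_1 = 1.6566
D_2 = 2.1274
D_3 = 2.7320
D_4 = 3.5085
D_5 = 4.5056
D_6 = 5.7861
Terminal value at t=6: TV = D_7/(r−g) = 6.1078/(0.102−0.0556) = 131.6337
P₀ = 1.6566/(1+0.102)^1 + 2.1274/(1+0.102)^2 + 2.7320/(1+0.102)^3 + 3.5085/(1+0.102)^4 + 4.5056/(1+0.102)^5 + 5.7861/(1+0.102)^6 + 131.6337/(1+0.102)^6 = 87.1769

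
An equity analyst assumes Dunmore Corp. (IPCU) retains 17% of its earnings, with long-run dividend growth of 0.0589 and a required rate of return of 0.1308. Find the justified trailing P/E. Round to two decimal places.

Payout ratio b = 1 − 0.17 = 0.83.
Justified trailing P/E = b(1+g)/(r−g) = 0.83×(1+0.0589)/(0.1308−0.0589) = 12.2237

12.22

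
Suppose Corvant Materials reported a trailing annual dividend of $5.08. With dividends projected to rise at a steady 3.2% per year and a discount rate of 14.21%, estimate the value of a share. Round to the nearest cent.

Gordon growth model: P₀ = D₁/(r − g). D₁ = 5.08 × (1 + 0.032) = 5.2426.
P₀ = 5.2426 / (0.1421 − 0.032) = 5.2426 / 0.1101 = 47.6163

$47.62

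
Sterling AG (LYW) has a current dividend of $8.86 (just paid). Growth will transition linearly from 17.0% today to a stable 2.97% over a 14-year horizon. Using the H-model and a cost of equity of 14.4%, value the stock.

H-model: P₀ = D₀[(1+g_L) + H(g_S−g_L)]/(r−g_L), with H = 14/2 = 7.
P₀ = 8.86 × [(1+0.0297) + 7×(0.17−0.0297)] / (0.144−0.0297)
   = 8.86 × 2.0118 / 0.1143 = 155.9453

$155.95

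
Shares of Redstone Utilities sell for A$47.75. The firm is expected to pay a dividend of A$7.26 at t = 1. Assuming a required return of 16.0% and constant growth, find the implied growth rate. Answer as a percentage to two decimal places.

0.80%

From P₀ = D₁/(r − g), the implied growth is g = r − D₁/P₀.
g = 0.16 − 7.26/47.75 = 0.16 − 0.15204 = 0.00796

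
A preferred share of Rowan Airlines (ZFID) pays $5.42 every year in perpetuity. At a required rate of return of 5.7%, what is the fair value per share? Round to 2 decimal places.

$95.09

Zero-growth DDM (perpetuity): P₀ = D/r = 5.42 / 0.057 = 95.0877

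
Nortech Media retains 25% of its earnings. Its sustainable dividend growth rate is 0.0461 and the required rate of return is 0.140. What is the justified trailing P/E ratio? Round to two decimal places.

Payout ratio b = 1 − 0.25 = 0.75.
Justified trailing P/E = b(1+g)/(r−g) = 0.75×(1+0.0461)/(0.14−0.0461) = 8.3554

8.36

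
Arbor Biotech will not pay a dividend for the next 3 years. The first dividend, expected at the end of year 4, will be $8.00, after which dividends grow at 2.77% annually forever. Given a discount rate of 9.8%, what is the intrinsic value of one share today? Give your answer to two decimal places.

$85.97

Deferred-dividend DDM. At t=3 the remaining stream is a growing perpetuity with first payment D_4 = 8.00.
V_3 = D_4/(r−g) = 8.00/(0.098−0.0277) = 113.7980
P₀ = V_3/(1+r)^3 = 113.7980/(1+0.098)^3 = 85.9662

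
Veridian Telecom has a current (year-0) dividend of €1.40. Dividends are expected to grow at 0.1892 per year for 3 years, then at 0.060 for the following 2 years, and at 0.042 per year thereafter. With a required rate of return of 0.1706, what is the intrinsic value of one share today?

Three-stage DDM. Project D₁…D_5; terminal Gordon value at t=5 with g = 0.042; discount at r = 0.1706.
D_1 = 1.6649
D_2 = 1.9799
D_3 = 2.3545
D_4 = 2.4957
D_5 = 2.6455
TV_5 = 2.7566/(0.1706−0.042) = 21.4354
P₀ = Σ Dₜ/(1+r)ᵗ + TV_5/(1+r)^5 = 16.6194

€16.62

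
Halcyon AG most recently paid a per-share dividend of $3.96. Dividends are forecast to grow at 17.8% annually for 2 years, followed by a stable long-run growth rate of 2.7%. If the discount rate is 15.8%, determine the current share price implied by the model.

$40.25

Two-stage DDM. Project D₁…D_2 at 0.178, terminal growth 0.027, discount at r = 0.158.
D_1 = 4.6649
D_2 = 5.4952
Terminal value at t=2: TV = D_3/(r−g) = 5.6436/(0.158−0.027) = 43.0809
P₀ = 4.6649/(1+0.158)^1 + 5.4952/(1+0.158)^2 + 43.0809/(1+0.158)^2 = 40.2532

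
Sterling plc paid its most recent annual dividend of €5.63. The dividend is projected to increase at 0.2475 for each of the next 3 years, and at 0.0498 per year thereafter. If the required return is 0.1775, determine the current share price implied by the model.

Two-stage DDM. Project D₁…D_3 at 0.2475, terminal growth 0.0498, discount at r = 0.1775.
D_1 = 7.0234
D_2 = 8.7617
D_3 = 10.9302
Terminal value at t=3: TV = D_4/(r−g) = 11.4746/(0.1775−0.0498) = 89.8557
P₀ = 7.0234/(1+0.1775)^1 + 8.7617/(1+0.1775)^2 + 10.9302/(1+0.1775)^3 + 89.8557/(1+0.1775)^3 = 74.0170

€74.02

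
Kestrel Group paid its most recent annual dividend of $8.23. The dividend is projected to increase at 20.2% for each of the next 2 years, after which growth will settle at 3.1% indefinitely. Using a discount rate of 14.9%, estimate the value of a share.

$96.31

Two-stage DDM. Project D₁…D_2 at 0.202, terminal growth 0.031, discount at r = 0.149.
D_1 = 9.8925
D_2 = 11.8907
Terminal value at t=2: TV = D_3/(r−g) = 12.2593/(0.149−0.031) = 103.8928
P₀ = 9.8925/(1+0.149)^1 + 11.8907/(1+0.149)^2 + 103.8928/(1+0.149)^2 = 96.3111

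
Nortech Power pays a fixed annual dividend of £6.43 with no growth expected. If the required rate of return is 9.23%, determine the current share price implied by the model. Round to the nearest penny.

£69.66

Zero-growth DDM (perpetuity): P₀ = D/r = 6.43 / 0.0923 = 69.6641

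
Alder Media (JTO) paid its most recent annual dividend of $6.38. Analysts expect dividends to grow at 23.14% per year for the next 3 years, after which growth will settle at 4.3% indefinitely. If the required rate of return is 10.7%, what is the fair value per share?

Two-stage DDM. Project D₁…D_3 at 0.2314, terminal growth 0.043, discount at r = 0.107.
D_1 = 7.8563
D_2 = 9.6743
D_3 = 11.9129
Terminal value at t=3: TV = D_4/(r−g) = 12.4252/(0.107−0.043) = 194.1433
P₀ = 7.8563/(1+0.107)^1 + 9.6743/(1+0.107)^2 + 11.9129/(1+0.107)^3 + 194.1433/(1+0.107)^3 = 166.8862

$166.89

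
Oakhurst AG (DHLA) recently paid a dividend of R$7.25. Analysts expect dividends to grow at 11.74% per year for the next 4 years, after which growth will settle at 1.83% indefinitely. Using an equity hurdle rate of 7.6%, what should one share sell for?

R$180.71

Two-stage DDM. Project D₁…D_4 at 0.1174, terminal growth 0.0183, discount at r = 0.076.
D_1 = 8.1012
D_2 = 9.0522
D_3 = 10.1150
D_4 = 11.3025
Terminal value at t=4: TV = D_5/(r−g) = 11.5093/(0.076−0.0183) = 199.4677
P₀ = 8.1012/(1+0.076)^1 + 9.0522/(1+0.076)^2 + 10.1150/(1+0.076)^3 + 11.3025/(1+0.076)^4 + 199.4677/(1+0.076)^4 = 180.7060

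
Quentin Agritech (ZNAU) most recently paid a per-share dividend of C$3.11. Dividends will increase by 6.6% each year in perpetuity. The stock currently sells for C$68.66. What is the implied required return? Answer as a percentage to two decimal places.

Rearranging the constant-growth DDM: r = D₁/P₀ + g.
D₁ = 3.11 × (1 + 0.066) = 3.3153.
r = 3.3153 / 68.66 + 0.066 = 0.04829 + 0.066 = 0.11429

11.43%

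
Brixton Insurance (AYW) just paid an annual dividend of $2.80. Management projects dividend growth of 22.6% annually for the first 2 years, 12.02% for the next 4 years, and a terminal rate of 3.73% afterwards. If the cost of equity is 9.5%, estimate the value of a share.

Three-stage DDM. Project D₁…D_6; terminal Gordon value at t=6 with g = 0.0373; discount at r = 0.095.
D_1 = 3.4328
D_2 = 4.2086
D_3 = 4.7145
D_4 = 5.2812
D_5 = 5.9160
D_6 = 6.6271
TV_6 = 6.8743/(0.095−0.0373) = 119.1379
P₀ = Σ Dₜ/(1+r)ᵗ + TV_6/(1+r)^6 = 90.6256

$90.63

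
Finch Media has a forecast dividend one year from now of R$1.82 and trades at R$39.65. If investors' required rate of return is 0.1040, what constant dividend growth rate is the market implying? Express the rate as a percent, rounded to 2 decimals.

5.81%

From P₀ = D₁/(r − g), the implied growth is g = r − D₁/P₀.
g = 0.104 − 1.82/39.65 = 0.104 − 0.04590 = 0.05810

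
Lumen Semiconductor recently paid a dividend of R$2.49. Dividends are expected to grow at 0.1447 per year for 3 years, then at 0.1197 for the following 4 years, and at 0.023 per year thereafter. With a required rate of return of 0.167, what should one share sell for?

R$29.82

Three-stage DDM. Project D₁…D_7; terminal Gordon value at t=7 with g = 0.023; discount at r = 0.167.
D_1 = 2.8503
D_2 = 3.2627
D_3 = 3.7349
D_4 = 4.1819
D_5 = 4.6825
D_6 = 5.2430
D_7 = 5.8706
TV_7 = 6.0056/(0.167−0.023) = 41.7056
P₀ = Σ Dₜ/(1+r)ᵗ + TV_7/(1+r)^7 = 29.8215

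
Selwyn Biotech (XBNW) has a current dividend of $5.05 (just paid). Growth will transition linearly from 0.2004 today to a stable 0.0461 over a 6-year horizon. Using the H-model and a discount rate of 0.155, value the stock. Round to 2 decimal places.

H-model: P₀ = D₀[(1+g_L) + H(g_S−g_L)]/(r−g_L), with H = 6/2 = 3.
P₀ = 5.05 × [(1+0.0461) + 3×(0.2004−0.0461)] / (0.155−0.0461)
   = 5.05 × 1.5090 / 0.1089 = 69.9766

$69.98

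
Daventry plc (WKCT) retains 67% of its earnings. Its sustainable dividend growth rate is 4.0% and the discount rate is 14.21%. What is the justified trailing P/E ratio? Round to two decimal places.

3.36

Payout ratio b = 1 − 0.67 = 0.33.
Justified trailing P/E = b(1+g)/(r−g) = 0.33×(1+0.04)/(0.1421−0.04) = 3.3614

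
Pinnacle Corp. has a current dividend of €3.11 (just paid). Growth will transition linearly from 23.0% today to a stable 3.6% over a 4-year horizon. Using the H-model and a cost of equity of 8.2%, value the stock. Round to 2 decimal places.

H-model: P₀ = D₀[(1+g_L) + H(g_S−g_L)]/(r−g_L), with H = 4/2 = 2.
P₀ = 3.11 × [(1+0.036) + 2×(0.23−0.036)] / (0.082−0.036)
   = 3.11 × 1.4240 / 0.046 = 96.2748

€96.27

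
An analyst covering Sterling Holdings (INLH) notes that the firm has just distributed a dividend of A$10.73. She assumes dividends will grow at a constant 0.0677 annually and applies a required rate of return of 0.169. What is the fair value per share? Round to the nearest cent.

Gordon growth model: P₀ = D₁/(r − g). D₁ = 10.73 × (1 + 0.0677) = 11.4564.
P₀ = 11.4564 / (0.169 − 0.0677) = 11.4564 / 0.1013 = 113.0940

A$113.09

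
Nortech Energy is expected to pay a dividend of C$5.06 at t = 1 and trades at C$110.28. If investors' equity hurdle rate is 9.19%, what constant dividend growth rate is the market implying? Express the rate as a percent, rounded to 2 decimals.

4.60%

From P₀ = D₁/(r − g), the implied growth is g = r − D₁/P₀.
g = 0.0919 − 5.06/110.28 = 0.0919 − 0.04588 = 0.04602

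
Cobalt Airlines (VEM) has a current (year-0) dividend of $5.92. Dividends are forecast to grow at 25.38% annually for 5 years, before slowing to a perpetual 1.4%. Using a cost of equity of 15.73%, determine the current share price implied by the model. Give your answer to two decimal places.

Two-stage DDM. Project D₁…D_5 at 0.2538, terminal growth 0.014, discount at r = 0.1573.
D_1 = 7.4225
D_2 = 9.3063
D_3 = 11.6683
D_4 = 14.6297
D_5 = 18.3427
Terminal value at t=5: TV = D_6/(r−g) = 18.5995/(0.1573−0.014) = 129.7941
P₀ = 7.4225/(1+0.1573)^1 + 9.3063/(1+0.1573)^2 + 11.6683/(1+0.1573)^3 + 14.6297/(1+0.1573)^4 + 18.3427/(1+0.1573)^5 + 129.7941/(1+0.1573)^5 = 100.4018

$100.40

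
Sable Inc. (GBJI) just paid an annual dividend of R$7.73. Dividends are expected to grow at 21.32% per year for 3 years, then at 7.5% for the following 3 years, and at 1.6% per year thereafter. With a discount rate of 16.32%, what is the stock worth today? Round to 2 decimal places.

R$95.54

Three-stage DDM. Project D₁…D_6; terminal Gordon value at t=6 with g = 0.016; discount at r = 0.1632.
D_1 = 9.3780
D_2 = 11.3774
D_3 = 13.8031
D_4 = 14.8383
D_5 = 15.9512
D_6 = 17.1476
TV_6 = 17.4219/(0.1632−0.016) = 118.3554
P₀ = Σ Dₜ/(1+r)ᵗ + TV_6/(1+r)^6 = 95.5417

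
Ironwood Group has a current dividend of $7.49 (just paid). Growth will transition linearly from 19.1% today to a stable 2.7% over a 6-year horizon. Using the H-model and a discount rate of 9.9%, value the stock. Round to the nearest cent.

$158.02

H-model: P₀ = D₀[(1+g_L) + H(g_S−g_L)]/(r−g_L), with H = 6/2 = 3.
P₀ = 7.49 × [(1+0.027) + 3×(0.191−0.027)] / (0.099−0.027)
   = 7.49 × 1.5190 / 0.072 = 158.0182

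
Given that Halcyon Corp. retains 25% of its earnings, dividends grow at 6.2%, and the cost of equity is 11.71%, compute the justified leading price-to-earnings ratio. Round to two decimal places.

Payout ratio b = 1 − 0.25 = 0.75.
Justified leading P/E = b/(r−g) = 0.75/(0.1171−0.062) = 13.6116

13.61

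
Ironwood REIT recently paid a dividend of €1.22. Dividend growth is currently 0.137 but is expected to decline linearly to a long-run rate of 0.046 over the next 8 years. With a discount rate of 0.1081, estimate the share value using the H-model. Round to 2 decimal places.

€27.70

H-model: P₀ = D₀[(1+g_L) + H(g_S−g_L)]/(r−g_L), with H = 8/2 = 4.
P₀ = 1.22 × [(1+0.046) + 4×(0.137−0.046)] / (0.1081−0.046)
   = 1.22 × 1.4100 / 0.0621 = 27.7005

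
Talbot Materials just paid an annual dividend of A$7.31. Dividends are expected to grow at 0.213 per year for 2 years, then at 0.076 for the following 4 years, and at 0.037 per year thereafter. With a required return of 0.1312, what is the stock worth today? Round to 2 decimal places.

Three-stage DDM. Project D₁…D_6; terminal Gordon value at t=6 with g = 0.037; discount at r = 0.1312.
D_1 = 8.8670
D_2 = 10.7557
D_3 = 11.5731
D_4 = 12.4527
D_5 = 13.3991
D_6 = 14.4174
TV_6 = 14.9509/(0.1312−0.037) = 158.7142
P₀ = Σ Dₜ/(1+r)ᵗ + TV_6/(1+r)^6 = 121.7089

A$121.71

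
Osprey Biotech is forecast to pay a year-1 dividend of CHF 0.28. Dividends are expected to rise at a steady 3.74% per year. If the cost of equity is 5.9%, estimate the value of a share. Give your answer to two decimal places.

CHF 12.96

Gordon growth model: P₀ = D₁/(r − g), with D₁ = 0.28 given directly.
P₀ = 0.2800 / (0.059 − 0.0374) = 0.2800 / 0.0216 = 12.9630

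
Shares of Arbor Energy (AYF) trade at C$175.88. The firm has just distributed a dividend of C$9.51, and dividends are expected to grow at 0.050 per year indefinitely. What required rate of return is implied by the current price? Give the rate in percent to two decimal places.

Rearranging the constant-growth DDM: r = D₁/P₀ + g.
D₁ = 9.51 × (1 + 0.05) = 9.9855.
r = 9.9855 / 175.88 + 0.05 = 0.05677 + 0.05 = 0.10677

10.68%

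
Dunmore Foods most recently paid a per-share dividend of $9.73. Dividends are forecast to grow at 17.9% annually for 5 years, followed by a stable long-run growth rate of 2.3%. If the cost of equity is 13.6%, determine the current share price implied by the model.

Two-stage DDM. Project D₁…D_5 at 0.179, terminal growth 0.023, discount at r = 0.136.
D_1 = 11.4717
D_2 = 13.5251
D_3 = 15.9461
D_4 = 18.8004
D_5 = 22.1657
Terminal value at t=5: TV = D_6/(r−g) = 22.6755/(0.136−0.023) = 200.6684
P₀ = 11.4717/(1+0.136)^1 + 13.5251/(1+0.136)^2 + 15.9461/(1+0.136)^3 + 18.8004/(1+0.136)^4 + 22.1657/(1+0.136)^5 + 200.6684/(1+0.136)^5 = 160.5301

$160.53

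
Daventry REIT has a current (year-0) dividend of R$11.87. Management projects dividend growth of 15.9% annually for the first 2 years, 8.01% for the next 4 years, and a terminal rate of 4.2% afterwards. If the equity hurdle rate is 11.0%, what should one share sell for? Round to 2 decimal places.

R$251.49

Three-stage DDM. Project D₁…D_6; terminal Gordon value at t=6 with g = 0.042; discount at r = 0.11.
D_1 = 13.7573
D_2 = 15.9447
D_3 = 17.2219
D_4 = 18.6014
D_5 = 20.0914
D_6 = 21.7007
TV_6 = 22.6121/(0.11−0.042) = 332.5311
P₀ = Σ Dₜ/(1+r)ᵗ + TV_6/(1+r)^6 = 251.4910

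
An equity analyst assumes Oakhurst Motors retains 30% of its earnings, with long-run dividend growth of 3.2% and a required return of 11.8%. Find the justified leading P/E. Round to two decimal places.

Payout ratio b = 1 − 0.30 = 0.70.
Justified leading P/E = b/(r−g) = 0.70/(0.118−0.032) = 8.1395

8.14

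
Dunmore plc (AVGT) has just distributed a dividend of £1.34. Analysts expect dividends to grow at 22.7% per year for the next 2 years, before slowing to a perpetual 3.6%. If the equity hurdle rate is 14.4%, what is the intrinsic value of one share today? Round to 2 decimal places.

£17.77

Two-stage DDM. Project D₁…D_2 at 0.227, terminal growth 0.036, discount at r = 0.144.
D_1 = 1.6442
D_2 = 2.0174
Terminal value at t=2: TV = D_3/(r−g) = 2.0900/(0.144−0.036) = 19.3522
P₀ = 1.6442/(1+0.144)^1 + 2.0174/(1+0.144)^2 + 19.3522/(1+0.144)^2 = 17.7656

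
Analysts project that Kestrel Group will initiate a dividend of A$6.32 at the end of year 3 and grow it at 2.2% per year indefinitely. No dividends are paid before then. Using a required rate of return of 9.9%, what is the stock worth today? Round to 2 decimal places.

Deferred-dividend DDM. At t=2 the remaining stream is a growing perpetuity with first payment D_3 = 6.32.
V_2 = D_3/(r−g) = 6.32/(0.099−0.022) = 82.0779
P₀ = V_2/(1+r)^2 = 82.0779/(1+0.099)^2 = 67.9565

A$67.96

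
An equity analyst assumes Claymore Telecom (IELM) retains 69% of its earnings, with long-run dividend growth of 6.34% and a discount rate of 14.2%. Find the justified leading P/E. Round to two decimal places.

3.94

Payout ratio b = 1 − 0.69 = 0.31.
Justified leading P/E = b/(r−g) = 0.31/(0.142−0.0634) = 3.9440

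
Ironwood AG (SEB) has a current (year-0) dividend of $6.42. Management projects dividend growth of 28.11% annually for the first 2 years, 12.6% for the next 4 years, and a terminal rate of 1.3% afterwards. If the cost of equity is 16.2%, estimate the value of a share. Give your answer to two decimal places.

$90.53

Three-stage DDM. Project D₁…D_6; terminal Gordon value at t=6 with g = 0.013; discount at r = 0.162.
D_1 = 8.2247
D_2 = 10.5366
D_3 = 11.8642
D_4 = 13.3591
D_5 = 15.0424
D_6 = 16.9377
TV_6 = 17.1579/(0.162−0.013) = 115.1537
P₀ = Σ Dₜ/(1+r)ᵗ + TV_6/(1+r)^6 = 90.5295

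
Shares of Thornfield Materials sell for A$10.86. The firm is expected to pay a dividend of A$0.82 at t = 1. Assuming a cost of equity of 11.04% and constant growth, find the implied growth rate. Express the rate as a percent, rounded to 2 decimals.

3.49%

From P₀ = D₁/(r − g), the implied growth is g = r − D₁/P₀.
g = 0.1104 − 0.82/10.86 = 0.1104 − 0.07551 = 0.03489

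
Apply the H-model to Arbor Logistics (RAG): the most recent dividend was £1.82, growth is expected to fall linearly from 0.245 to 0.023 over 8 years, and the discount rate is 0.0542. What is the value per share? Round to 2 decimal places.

H-model: P₀ = D₀[(1+g_L) + H(g_S−g_L)]/(r−g_L), with H = 8/2 = 4.
P₀ = 1.82 × [(1+0.023) + 4×(0.245−0.023)] / (0.0542−0.023)
   = 1.82 × 1.9110 / 0.0312 = 111.4750

£111.48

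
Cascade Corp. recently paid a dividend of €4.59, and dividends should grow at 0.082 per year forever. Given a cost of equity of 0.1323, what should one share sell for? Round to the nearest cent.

€98.74

Gordon growth model: P₀ = D₁/(r − g). D₁ = 4.59 × (1 + 0.082) = 4.9664.
P₀ = 4.9664 / (0.1323 − 0.082) = 4.9664 / 0.0503 = 98.7352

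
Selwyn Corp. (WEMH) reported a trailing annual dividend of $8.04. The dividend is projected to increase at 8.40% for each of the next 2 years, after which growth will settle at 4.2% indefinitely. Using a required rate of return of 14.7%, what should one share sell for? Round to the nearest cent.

Two-stage DDM. Project D₁…D_2 at 0.084, terminal growth 0.042, discount at r = 0.147.
D_1 = 8.7154
D_2 = 9.4475
Terminal value at t=2: TV = D_3/(r−g) = 9.8442/(0.147−0.042) = 93.7547
P₀ = 8.7154/(1+0.147)^1 + 9.4475/(1+0.147)^2 + 93.7547/(1+0.147)^2 = 86.0428

$86.04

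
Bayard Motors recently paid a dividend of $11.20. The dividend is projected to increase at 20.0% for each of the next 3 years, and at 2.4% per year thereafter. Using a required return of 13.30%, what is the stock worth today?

Two-stage DDM. Project D₁…D_3 at 0.2, terminal growth 0.024, discount at r = 0.133.
D_1 = 13.4400
D_2 = 16.1280
D_3 = 19.3536
Terminal value at t=3: TV = D_4/(r−g) = 19.8181/(0.133−0.024) = 181.8173
P₀ = 13.4400/(1+0.133)^1 + 16.1280/(1+0.133)^2 + 19.3536/(1+0.133)^3 + 181.8173/(1+0.133)^3 = 162.7431

$162.74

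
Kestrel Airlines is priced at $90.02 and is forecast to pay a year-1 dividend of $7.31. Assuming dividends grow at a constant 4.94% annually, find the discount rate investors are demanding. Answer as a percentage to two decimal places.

13.06%

Rearranging the constant-growth DDM: r = D₁/P₀ + g.
r = 7.3100 / 90.02 + 0.0494 = 0.08120 + 0.0494 = 0.13060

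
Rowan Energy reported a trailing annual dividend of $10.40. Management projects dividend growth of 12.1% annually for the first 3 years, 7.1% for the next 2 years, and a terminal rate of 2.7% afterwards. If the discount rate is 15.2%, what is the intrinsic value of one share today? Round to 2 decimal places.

$114.79

Three-stage DDM. Project D₁…D_5; terminal Gordon value at t=5 with g = 0.027; discount at r = 0.152.
D_1 = 11.6584
D_2 = 13.0691
D_3 = 14.6504
D_4 = 15.6906
D_5 = 16.8046
TV_5 = 17.2584/(0.152−0.027) = 138.0669
P₀ = Σ Dₜ/(1+r)ᵗ + TV_5/(1+r)^5 = 114.7922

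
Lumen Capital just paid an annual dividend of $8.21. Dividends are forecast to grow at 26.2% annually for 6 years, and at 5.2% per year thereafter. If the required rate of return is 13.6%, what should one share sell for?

Two-stage DDM. Project D₁…D_6 at 0.262, terminal growth 0.052, discount at r = 0.136.
D_1 = 10.3610
D_2 = 13.0756
D_3 = 16.5014
D_4 = 20.8248
D_5 = 26.2809
D_6 = 33.1665
Terminal value at t=6: TV = D_7/(r−g) = 34.8911/(0.136−0.052) = 415.3706
P₀ = 10.3610/(1+0.136)^1 + 13.0756/(1+0.136)^2 + 16.5014/(1+0.136)^3 + 20.8248/(1+0.136)^4 + 26.2809/(1+0.136)^5 + 33.1665/(1+0.136)^6 + 415.3706/(1+0.136)^6 = 265.6077

$265.61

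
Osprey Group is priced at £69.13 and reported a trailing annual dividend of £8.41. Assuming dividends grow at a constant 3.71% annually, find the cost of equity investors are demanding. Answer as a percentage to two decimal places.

16.33%

Rearranging the constant-growth DDM: r = D₁/P₀ + g.
D₁ = 8.41 × (1 + 0.0371) = 8.7220.
r = 8.7220 / 69.13 + 0.0371 = 0.12617 + 0.0371 = 0.16327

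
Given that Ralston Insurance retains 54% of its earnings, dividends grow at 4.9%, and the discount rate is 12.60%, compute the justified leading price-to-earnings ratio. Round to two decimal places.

Payout ratio b = 1 − 0.54 = 0.46.
Justified leading P/E = b/(r−g) = 0.46/(0.126−0.049) = 5.9740

5.97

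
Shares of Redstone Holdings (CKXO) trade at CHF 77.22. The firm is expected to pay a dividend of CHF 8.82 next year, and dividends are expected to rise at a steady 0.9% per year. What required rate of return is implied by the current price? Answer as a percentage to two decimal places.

Rearranging the constant-growth DDM: r = D₁/P₀ + g.
r = 8.8200 / 77.22 + 0.009 = 0.11422 + 0.009 = 0.12322

12.32%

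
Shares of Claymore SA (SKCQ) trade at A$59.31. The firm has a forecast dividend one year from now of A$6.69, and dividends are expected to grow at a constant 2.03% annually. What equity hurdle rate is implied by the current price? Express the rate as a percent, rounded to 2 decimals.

13.31%

Rearranging the constant-growth DDM: r = D₁/P₀ + g.
r = 6.6900 / 59.31 + 0.0203 = 0.11280 + 0.0203 = 0.13310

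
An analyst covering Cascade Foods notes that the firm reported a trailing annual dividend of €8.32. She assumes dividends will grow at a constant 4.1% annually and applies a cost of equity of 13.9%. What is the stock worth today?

€88.38

Gordon growth model: P₀ = D₁/(r − g). D₁ = 8.32 × (1 + 0.041) = 8.6611.
P₀ = 8.6611 / (0.139 − 0.041) = 8.6611 / 0.098 = 88.3788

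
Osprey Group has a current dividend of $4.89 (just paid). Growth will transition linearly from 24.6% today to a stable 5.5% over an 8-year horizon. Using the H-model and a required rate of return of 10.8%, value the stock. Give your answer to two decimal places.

H-model: P₀ = D₀[(1+g_L) + H(g_S−g_L)]/(r−g_L), with H = 8/2 = 4.
P₀ = 4.89 × [(1+0.055) + 4×(0.246−0.055)] / (0.108−0.055)
   = 4.89 × 1.8190 / 0.053 = 167.8285

$167.83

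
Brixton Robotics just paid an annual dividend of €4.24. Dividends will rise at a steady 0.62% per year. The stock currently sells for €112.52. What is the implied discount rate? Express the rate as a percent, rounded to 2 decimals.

4.41%

Rearranging the constant-growth DDM: r = D₁/P₀ + g.
D₁ = 4.24 × (1 + 0.0062) = 4.2663.
r = 4.2663 / 112.52 + 0.0062 = 0.03792 + 0.0062 = 0.04412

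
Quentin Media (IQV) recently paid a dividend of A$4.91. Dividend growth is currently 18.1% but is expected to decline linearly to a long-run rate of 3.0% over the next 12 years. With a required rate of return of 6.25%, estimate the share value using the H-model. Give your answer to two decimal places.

A$292.48

H-model: P₀ = D₀[(1+g_L) + H(g_S−g_L)]/(r−g_L), with H = 12/2 = 6.
P₀ = 4.91 × [(1+0.03) + 6×(0.181−0.03)] / (0.0625−0.03)
   = 4.91 × 1.9360 / 0.0325 = 292.4849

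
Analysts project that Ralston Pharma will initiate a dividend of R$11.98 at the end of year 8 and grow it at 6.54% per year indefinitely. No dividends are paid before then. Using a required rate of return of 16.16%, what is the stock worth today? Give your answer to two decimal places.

R$43.64

Deferred-dividend DDM. At t=7 the remaining stream is a growing perpetuity with first payment D_8 = 11.98.
V_7 = D_8/(r−g) = 11.98/(0.1616−0.0654) = 124.5322
P₀ = V_7/(1+r)^7 = 124.5322/(1+0.1616)^7 = 43.6401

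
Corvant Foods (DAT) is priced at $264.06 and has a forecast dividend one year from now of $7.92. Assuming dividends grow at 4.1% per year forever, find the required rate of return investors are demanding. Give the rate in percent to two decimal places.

7.10%

Rearranging the constant-growth DDM: r = D₁/P₀ + g.
r = 7.9200 / 264.06 + 0.041 = 0.02999 + 0.041 = 0.07099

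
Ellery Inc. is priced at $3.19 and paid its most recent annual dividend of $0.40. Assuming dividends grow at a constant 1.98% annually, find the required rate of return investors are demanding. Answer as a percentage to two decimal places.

14.77%

Rearranging the constant-growth DDM: r = D₁/P₀ + g.
D₁ = 0.40 × (1 + 0.0198) = 0.4079.
r = 0.4079 / 3.19 + 0.0198 = 0.12787 + 0.0198 = 0.14767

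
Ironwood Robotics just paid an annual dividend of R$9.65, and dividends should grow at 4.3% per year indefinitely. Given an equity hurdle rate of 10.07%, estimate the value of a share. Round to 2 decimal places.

R$174.44

Gordon growth model: P₀ = D₁/(r − g). D₁ = 9.65 × (1 + 0.043) = 10.0649.
P₀ = 10.0649 / (0.1007 − 0.043) = 10.0649 / 0.0577 = 174.4359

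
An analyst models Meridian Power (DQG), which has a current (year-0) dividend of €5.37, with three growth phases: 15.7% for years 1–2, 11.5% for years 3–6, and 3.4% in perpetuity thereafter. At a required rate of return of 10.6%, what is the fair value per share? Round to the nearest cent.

€122.66

Three-stage DDM. Project D₁…D_6; terminal Gordon value at t=6 with g = 0.034; discount at r = 0.106.
D_1 = 6.2131
D_2 = 7.1885
D_3 = 8.0152
D_4 = 8.9370
D_5 = 9.9647
D_6 = 11.1107
TV_6 = 11.4884/(0.106−0.034) = 159.5616
P₀ = Σ Dₜ/(1+r)ᵗ + TV_6/(1+r)^6 = 122.6592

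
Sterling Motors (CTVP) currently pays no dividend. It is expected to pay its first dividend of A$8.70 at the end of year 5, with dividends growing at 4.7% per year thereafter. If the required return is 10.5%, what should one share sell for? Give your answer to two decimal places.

Deferred-dividend DDM. At t=4 the remaining stream is a growing perpetuity with first payment D_5 = 8.70.
V_4 = D_5/(r−g) = 8.70/(0.105−0.047) = 150.0000
P₀ = V_4/(1+r)^4 = 150.0000/(1+0.105)^4 = 100.6102

A$100.61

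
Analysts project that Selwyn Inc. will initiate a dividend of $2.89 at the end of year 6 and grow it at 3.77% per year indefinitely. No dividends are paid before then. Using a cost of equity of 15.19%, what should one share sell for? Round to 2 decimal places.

$12.48

Deferred-dividend DDM. At t=5 the remaining stream is a growing perpetuity with first payment D_6 = 2.89.
V_5 = D_6/(r−g) = 2.89/(0.1519−0.0377) = 25.3065
P₀ = V_5/(1+r)^5 = 25.3065/(1+0.1519)^5 = 12.4784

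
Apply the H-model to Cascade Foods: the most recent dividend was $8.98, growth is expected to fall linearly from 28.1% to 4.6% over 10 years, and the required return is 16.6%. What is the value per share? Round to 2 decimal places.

H-model: P₀ = D₀[(1+g_L) + H(g_S−g_L)]/(r−g_L), with H = 10/2 = 5.
P₀ = 8.98 × [(1+0.046) + 5×(0.281−0.046)] / (0.166−0.046)
   = 8.98 × 2.2210 / 0.12 = 166.2048

$166.20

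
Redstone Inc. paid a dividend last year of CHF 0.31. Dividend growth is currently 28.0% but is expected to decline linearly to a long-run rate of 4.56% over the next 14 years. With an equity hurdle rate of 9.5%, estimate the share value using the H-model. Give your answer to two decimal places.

CHF 16.86

H-model: P₀ = D₀[(1+g_L) + H(g_S−g_L)]/(r−g_L), with H = 14/2 = 7.
P₀ = 0.31 × [(1+0.0456) + 7×(0.28−0.0456)] / (0.095−0.0456)
   = 0.31 × 2.6864 / 0.0494 = 16.8580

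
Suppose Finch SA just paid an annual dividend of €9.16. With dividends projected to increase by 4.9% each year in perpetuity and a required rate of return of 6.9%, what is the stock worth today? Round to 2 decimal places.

€480.44

Gordon growth model: P₀ = D₁/(r − g). D₁ = 9.16 × (1 + 0.049) = 9.6088.
P₀ = 9.6088 / (0.069 − 0.049) = 9.6088 / 0.02 = 480.4420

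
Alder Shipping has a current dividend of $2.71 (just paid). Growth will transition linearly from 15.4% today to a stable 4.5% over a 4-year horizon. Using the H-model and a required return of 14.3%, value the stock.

H-model: P₀ = D₀[(1+g_L) + H(g_S−g_L)]/(r−g_L), with H = 4/2 = 2.
P₀ = 2.71 × [(1+0.045) + 2×(0.154−0.045)] / (0.143−0.045)
   = 2.71 × 1.2630 / 0.098 = 34.9258

$34.93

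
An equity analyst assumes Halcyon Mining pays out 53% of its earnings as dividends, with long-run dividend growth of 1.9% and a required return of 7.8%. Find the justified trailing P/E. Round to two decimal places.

9.15

Justified trailing P/E = b(1+g)/(r−g) = 0.53×(1+0.019)/(0.078−0.019) = 9.1537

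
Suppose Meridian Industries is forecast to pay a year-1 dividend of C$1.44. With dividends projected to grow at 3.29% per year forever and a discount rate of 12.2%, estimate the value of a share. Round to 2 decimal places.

C$16.16

Gordon growth model: P₀ = D₁/(r − g), with D₁ = 1.44 given directly.
P₀ = 1.4400 / (0.122 − 0.0329) = 1.4400 / 0.0891 = 16.1616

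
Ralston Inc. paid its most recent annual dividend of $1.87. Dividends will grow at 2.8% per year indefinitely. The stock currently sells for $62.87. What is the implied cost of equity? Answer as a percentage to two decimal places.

Rearranging the constant-growth DDM: r = D₁/P₀ + g.
D₁ = 1.87 × (1 + 0.028) = 1.9224.
r = 1.9224 / 62.87 + 0.028 = 0.03058 + 0.028 = 0.05858

5.86%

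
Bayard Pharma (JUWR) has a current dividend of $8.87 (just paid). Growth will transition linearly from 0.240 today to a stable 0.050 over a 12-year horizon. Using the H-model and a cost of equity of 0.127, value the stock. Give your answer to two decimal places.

$252.28

H-model: P₀ = D₀[(1+g_L) + H(g_S−g_L)]/(r−g_L), with H = 12/2 = 6.
P₀ = 8.87 × [(1+0.05) + 6×(0.24−0.05)] / (0.127−0.05)
   = 8.87 × 2.1900 / 0.077 = 252.2766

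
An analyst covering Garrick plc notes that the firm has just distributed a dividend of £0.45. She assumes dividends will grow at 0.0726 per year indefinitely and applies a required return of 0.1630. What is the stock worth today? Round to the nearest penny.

Gordon growth model: P₀ = D₁/(r − g). D₁ = 0.45 × (1 + 0.0726) = 0.4827.
P₀ = 0.4827 / (0.163 − 0.0726) = 0.4827 / 0.0904 = 5.3393

£5.34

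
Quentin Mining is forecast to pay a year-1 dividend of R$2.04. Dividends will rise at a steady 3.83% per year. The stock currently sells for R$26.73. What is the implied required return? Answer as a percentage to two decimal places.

Rearranging the constant-growth DDM: r = D₁/P₀ + g.
r = 2.0400 / 26.73 + 0.0383 = 0.07632 + 0.0383 = 0.11462

11.46%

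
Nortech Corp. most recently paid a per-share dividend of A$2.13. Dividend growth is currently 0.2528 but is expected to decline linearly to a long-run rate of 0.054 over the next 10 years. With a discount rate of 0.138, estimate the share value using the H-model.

H-model: P₀ = D₀[(1+g_L) + H(g_S−g_L)]/(r−g_L), with H = 10/2 = 5.
P₀ = 2.13 × [(1+0.054) + 5×(0.2528−0.054)] / (0.138−0.054)
   = 2.13 × 2.0480 / 0.084 = 51.9314

A$51.93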